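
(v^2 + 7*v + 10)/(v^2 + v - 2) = (v + 5)/(v - 1)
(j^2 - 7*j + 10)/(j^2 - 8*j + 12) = (j - 5)/(j - 6)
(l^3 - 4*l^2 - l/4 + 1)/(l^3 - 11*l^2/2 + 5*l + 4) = (l - 1/2)/(l - 2)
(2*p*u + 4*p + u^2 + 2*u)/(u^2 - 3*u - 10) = (2*p + u)/(u - 5)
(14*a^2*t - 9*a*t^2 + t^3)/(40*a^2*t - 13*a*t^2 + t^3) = (14*a^2 - 9*a*t + t^2)/(40*a^2 - 13*a*t + t^2)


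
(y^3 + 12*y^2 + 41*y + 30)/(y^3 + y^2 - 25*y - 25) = (y + 6)/(y - 5)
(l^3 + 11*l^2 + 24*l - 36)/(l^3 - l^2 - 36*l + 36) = (l + 6)/(l - 6)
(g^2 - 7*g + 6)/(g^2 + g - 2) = (g - 6)/(g + 2)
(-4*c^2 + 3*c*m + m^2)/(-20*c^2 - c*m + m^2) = (c - m)/(5*c - m)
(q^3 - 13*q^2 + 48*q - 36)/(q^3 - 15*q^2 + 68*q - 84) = (q^2 - 7*q + 6)/(q^2 - 9*q + 14)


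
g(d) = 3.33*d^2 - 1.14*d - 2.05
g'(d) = 6.66*d - 1.14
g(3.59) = 36.77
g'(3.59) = 22.77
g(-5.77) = 115.39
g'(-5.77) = -39.57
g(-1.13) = 3.49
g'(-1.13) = -8.67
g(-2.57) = 22.87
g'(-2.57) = -18.26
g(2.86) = 21.93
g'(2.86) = 17.91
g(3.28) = 30.04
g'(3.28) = 20.70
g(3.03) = 25.07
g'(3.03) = 19.04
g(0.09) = -2.13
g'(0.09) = -0.54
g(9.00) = 257.42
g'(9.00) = 58.80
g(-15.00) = 764.30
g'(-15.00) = -101.04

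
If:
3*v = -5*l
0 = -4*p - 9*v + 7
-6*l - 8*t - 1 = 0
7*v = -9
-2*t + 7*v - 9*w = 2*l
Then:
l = 27/35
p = 65/14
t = -197/280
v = -9/7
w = -1279/1260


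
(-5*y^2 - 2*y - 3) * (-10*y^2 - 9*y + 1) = 50*y^4 + 65*y^3 + 43*y^2 + 25*y - 3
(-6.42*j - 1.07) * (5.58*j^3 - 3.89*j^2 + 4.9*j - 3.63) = -35.8236*j^4 + 19.0032*j^3 - 27.2957*j^2 + 18.0616*j + 3.8841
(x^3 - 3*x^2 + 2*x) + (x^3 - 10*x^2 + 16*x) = 2*x^3 - 13*x^2 + 18*x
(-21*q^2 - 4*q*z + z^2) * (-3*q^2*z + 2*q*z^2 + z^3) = 63*q^4*z - 30*q^3*z^2 - 32*q^2*z^3 - 2*q*z^4 + z^5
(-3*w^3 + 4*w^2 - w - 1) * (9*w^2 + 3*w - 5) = -27*w^5 + 27*w^4 + 18*w^3 - 32*w^2 + 2*w + 5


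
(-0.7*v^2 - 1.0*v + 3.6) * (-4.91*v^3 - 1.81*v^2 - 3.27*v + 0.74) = 3.437*v^5 + 6.177*v^4 - 13.577*v^3 - 3.764*v^2 - 12.512*v + 2.664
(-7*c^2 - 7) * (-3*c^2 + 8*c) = 21*c^4 - 56*c^3 + 21*c^2 - 56*c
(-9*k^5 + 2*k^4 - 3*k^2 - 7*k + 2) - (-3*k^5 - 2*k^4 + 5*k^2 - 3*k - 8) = -6*k^5 + 4*k^4 - 8*k^2 - 4*k + 10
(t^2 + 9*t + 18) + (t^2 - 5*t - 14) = 2*t^2 + 4*t + 4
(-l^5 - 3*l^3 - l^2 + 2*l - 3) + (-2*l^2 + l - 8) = -l^5 - 3*l^3 - 3*l^2 + 3*l - 11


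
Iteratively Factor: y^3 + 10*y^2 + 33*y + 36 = (y + 3)*(y^2 + 7*y + 12) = (y + 3)*(y + 4)*(y + 3)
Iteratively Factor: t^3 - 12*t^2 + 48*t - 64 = (t - 4)*(t^2 - 8*t + 16) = (t - 4)^2*(t - 4)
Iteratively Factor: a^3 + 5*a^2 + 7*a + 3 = (a + 1)*(a^2 + 4*a + 3) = (a + 1)*(a + 3)*(a + 1)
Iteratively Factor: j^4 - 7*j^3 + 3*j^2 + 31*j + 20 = (j + 1)*(j^3 - 8*j^2 + 11*j + 20) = (j - 4)*(j + 1)*(j^2 - 4*j - 5) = (j - 5)*(j - 4)*(j + 1)*(j + 1)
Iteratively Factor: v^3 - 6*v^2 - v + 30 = (v - 3)*(v^2 - 3*v - 10) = (v - 5)*(v - 3)*(v + 2)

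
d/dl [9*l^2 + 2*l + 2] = 18*l + 2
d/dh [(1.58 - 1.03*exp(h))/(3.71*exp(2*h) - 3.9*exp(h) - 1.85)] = (3.8213*exp(2*h) - 11.7236*exp(h) + 8.0675)*exp(h)/(13.7641*exp(4*h) - 28.938*exp(3*h) + 1.483*exp(2*h) + 14.43*exp(h) + 3.4225)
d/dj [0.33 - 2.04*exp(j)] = -2.04*exp(j)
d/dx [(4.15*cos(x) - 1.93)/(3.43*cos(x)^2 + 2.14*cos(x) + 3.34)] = (14.2345*cos(x)^2 - 13.2398*cos(x) - 17.9912)*sin(x)/(11.7649*cos(x)^4 + 14.6804*cos(x)^3 + 27.492*cos(x)^2 + 14.2952*cos(x) + 11.1556)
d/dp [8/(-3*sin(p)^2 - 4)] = 96*sin(2*p)/(11 - 3*cos(2*p))^2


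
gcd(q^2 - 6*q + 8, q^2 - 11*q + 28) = q - 4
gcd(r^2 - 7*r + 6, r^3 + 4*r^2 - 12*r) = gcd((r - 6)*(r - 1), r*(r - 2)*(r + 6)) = 1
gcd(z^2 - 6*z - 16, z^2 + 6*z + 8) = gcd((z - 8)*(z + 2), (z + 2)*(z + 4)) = z + 2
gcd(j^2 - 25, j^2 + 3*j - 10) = j + 5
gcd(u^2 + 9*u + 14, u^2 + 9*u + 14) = u^2 + 9*u + 14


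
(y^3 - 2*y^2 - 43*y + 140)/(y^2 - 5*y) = y + 3 - 28/y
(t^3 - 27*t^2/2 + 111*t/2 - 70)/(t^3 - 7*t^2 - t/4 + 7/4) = 2*(2*t^2 - 13*t + 20)/(4*t^2 - 1)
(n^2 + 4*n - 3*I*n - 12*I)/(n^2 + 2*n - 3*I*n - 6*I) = (n + 4)/(n + 2)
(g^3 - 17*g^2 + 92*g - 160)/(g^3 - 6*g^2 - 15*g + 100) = (g^2 - 12*g + 32)/(g^2 - g - 20)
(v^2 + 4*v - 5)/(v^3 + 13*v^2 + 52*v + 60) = (v - 1)/(v^2 + 8*v + 12)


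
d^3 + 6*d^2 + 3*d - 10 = (d - 1)*(d + 2)*(d + 5)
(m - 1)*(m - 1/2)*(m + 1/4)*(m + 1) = m^4 - m^3/4 - 9*m^2/8 + m/4 + 1/8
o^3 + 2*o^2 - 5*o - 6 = (o - 2)*(o + 1)*(o + 3)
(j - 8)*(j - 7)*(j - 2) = j^3 - 17*j^2 + 86*j - 112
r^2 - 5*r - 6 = (r - 6)*(r + 1)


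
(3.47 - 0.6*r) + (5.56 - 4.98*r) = 9.03 - 5.58*r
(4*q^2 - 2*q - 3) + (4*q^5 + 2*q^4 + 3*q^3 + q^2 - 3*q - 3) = 4*q^5 + 2*q^4 + 3*q^3 + 5*q^2 - 5*q - 6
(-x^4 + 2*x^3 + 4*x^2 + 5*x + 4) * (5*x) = -5*x^5 + 10*x^4 + 20*x^3 + 25*x^2 + 20*x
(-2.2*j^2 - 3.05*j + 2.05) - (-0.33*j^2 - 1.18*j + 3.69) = -1.87*j^2 - 1.87*j - 1.64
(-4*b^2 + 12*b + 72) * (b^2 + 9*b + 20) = -4*b^4 - 24*b^3 + 100*b^2 + 888*b + 1440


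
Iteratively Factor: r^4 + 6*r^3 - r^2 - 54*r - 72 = (r - 3)*(r^3 + 9*r^2 + 26*r + 24) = (r - 3)*(r + 2)*(r^2 + 7*r + 12) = (r - 3)*(r + 2)*(r + 4)*(r + 3)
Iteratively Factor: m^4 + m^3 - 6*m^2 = (m + 3)*(m^3 - 2*m^2) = m*(m + 3)*(m^2 - 2*m) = m*(m - 2)*(m + 3)*(m)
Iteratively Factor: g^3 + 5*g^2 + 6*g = (g + 3)*(g^2 + 2*g) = (g + 2)*(g + 3)*(g)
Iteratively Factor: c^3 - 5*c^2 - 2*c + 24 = (c - 3)*(c^2 - 2*c - 8) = (c - 4)*(c - 3)*(c + 2)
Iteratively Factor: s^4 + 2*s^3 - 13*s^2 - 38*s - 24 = (s - 4)*(s^3 + 6*s^2 + 11*s + 6) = (s - 4)*(s + 2)*(s^2 + 4*s + 3) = (s - 4)*(s + 1)*(s + 2)*(s + 3)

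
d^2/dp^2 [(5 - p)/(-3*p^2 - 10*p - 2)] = 2*((5 - 9*p)*(3*p^2 + 10*p + 2) + 4*(p - 5)*(3*p + 5)^2)/(3*p^2 + 10*p + 2)^3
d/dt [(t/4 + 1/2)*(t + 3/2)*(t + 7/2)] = 3*t^2/4 + 7*t/2 + 61/16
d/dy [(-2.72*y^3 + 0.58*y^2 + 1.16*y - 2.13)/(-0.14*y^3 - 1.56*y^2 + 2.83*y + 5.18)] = (4.3244*y^4 - 15.0704*y^3 - 39.7124*y^2 - 0.636800000000001*y + 12.0367)/(0.0196*y^6 + 0.4368*y^5 + 1.6412*y^4 - 10.28*y^3 - 8.1527*y^2 + 29.3188*y + 26.8324)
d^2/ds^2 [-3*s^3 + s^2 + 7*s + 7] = 2 - 18*s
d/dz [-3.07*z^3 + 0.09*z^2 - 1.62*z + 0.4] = -9.21*z^2 + 0.18*z - 1.62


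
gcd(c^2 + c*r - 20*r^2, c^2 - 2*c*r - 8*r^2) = -c + 4*r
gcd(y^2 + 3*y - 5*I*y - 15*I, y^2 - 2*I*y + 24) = 1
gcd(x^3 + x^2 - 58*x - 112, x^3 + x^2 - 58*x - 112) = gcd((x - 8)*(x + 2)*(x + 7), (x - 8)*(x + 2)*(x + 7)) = x^3 + x^2 - 58*x - 112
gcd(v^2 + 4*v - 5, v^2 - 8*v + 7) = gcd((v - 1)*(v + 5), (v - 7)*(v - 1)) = v - 1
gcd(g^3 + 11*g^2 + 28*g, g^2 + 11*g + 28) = g^2 + 11*g + 28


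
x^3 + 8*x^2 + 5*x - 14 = (x - 1)*(x + 2)*(x + 7)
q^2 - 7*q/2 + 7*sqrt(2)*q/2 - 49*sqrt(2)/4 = (q - 7/2)*(q + 7*sqrt(2)/2)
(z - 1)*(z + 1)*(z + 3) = z^3 + 3*z^2 - z - 3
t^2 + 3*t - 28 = (t - 4)*(t + 7)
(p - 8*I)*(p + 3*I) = p^2 - 5*I*p + 24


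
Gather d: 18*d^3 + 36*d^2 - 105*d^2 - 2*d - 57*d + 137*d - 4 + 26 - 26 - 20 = 18*d^3 - 69*d^2 + 78*d - 24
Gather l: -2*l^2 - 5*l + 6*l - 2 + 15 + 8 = -2*l^2 + l + 21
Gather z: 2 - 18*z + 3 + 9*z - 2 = 3 - 9*z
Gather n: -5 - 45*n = -45*n - 5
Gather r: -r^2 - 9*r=-r^2 - 9*r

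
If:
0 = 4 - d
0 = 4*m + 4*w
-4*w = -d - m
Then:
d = 4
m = -4/5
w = 4/5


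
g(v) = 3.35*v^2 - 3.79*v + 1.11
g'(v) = 6.7*v - 3.79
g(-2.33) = 28.13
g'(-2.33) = -19.40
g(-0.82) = 6.47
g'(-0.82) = -9.28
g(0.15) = 0.62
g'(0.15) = -2.78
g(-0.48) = 3.70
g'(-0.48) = -7.01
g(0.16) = 0.59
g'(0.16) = -2.72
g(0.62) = 0.05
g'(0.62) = 0.36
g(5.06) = 67.70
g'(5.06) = 30.11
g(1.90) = 6.00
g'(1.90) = 8.94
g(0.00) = 1.11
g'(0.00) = -3.79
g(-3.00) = 42.63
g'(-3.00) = -23.89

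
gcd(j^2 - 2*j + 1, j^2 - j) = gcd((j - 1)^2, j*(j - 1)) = j - 1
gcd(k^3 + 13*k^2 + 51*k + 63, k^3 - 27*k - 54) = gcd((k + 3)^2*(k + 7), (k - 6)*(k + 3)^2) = k^2 + 6*k + 9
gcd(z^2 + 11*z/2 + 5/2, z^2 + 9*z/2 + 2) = z + 1/2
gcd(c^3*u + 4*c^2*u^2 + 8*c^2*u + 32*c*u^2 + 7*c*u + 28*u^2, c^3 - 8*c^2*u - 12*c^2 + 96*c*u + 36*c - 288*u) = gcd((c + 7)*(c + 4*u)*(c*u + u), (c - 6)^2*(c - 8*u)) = 1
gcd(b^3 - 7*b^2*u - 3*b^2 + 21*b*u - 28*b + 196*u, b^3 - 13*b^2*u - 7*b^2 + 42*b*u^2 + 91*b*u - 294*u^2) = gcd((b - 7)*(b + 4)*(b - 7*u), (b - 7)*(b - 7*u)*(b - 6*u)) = -b^2 + 7*b*u + 7*b - 49*u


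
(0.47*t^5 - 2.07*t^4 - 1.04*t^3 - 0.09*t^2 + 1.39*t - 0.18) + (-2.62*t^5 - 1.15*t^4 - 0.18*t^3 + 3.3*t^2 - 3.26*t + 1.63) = -2.15*t^5 - 3.22*t^4 - 1.22*t^3 + 3.21*t^2 - 1.87*t + 1.45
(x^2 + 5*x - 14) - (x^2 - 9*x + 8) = 14*x - 22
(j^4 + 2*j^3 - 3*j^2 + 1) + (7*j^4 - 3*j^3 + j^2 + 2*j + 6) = 8*j^4 - j^3 - 2*j^2 + 2*j + 7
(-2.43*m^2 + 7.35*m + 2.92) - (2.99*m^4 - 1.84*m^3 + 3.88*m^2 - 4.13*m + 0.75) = -2.99*m^4 + 1.84*m^3 - 6.31*m^2 + 11.48*m + 2.17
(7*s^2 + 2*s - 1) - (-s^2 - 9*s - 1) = 8*s^2 + 11*s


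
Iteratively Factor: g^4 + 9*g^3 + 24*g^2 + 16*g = (g)*(g^3 + 9*g^2 + 24*g + 16) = g*(g + 4)*(g^2 + 5*g + 4) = g*(g + 4)^2*(g + 1)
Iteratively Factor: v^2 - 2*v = (v - 2)*(v)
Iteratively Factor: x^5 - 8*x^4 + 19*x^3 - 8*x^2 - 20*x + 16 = (x - 1)*(x^4 - 7*x^3 + 12*x^2 + 4*x - 16) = (x - 2)*(x - 1)*(x^3 - 5*x^2 + 2*x + 8) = (x - 2)*(x - 1)*(x + 1)*(x^2 - 6*x + 8) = (x - 2)^2*(x - 1)*(x + 1)*(x - 4)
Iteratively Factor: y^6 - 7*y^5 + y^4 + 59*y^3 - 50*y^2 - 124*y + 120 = (y + 2)*(y^5 - 9*y^4 + 19*y^3 + 21*y^2 - 92*y + 60) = (y - 2)*(y + 2)*(y^4 - 7*y^3 + 5*y^2 + 31*y - 30) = (y - 3)*(y - 2)*(y + 2)*(y^3 - 4*y^2 - 7*y + 10) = (y - 3)*(y - 2)*(y + 2)^2*(y^2 - 6*y + 5) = (y - 3)*(y - 2)*(y - 1)*(y + 2)^2*(y - 5)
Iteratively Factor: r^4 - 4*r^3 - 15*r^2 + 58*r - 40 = (r - 1)*(r^3 - 3*r^2 - 18*r + 40) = (r - 5)*(r - 1)*(r^2 + 2*r - 8) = (r - 5)*(r - 2)*(r - 1)*(r + 4)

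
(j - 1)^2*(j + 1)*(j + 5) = j^4 + 4*j^3 - 6*j^2 - 4*j + 5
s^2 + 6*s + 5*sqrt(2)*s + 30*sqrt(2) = (s + 6)*(s + 5*sqrt(2))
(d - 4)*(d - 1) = d^2 - 5*d + 4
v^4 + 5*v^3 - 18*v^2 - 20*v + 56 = (v - 2)^2*(v + 2)*(v + 7)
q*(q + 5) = q^2 + 5*q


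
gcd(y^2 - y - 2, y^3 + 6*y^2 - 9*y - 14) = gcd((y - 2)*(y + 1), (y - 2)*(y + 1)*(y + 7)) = y^2 - y - 2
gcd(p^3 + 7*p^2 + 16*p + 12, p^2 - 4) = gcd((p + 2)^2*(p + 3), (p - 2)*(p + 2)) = p + 2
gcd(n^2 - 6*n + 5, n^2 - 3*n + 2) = n - 1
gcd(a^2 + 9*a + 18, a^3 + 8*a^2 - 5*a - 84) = 1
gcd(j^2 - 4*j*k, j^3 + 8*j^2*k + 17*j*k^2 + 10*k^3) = 1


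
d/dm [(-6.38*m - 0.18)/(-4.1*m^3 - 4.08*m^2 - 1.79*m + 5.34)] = (26.158*m^3 + 26.0304*m^2 + 11.4202*m - (6.38*m + 0.18)*(12.3*m^2 + 8.16*m + 1.79) - 34.0692)/(4.1*m^3 + 4.08*m^2 + 1.79*m - 5.34)^2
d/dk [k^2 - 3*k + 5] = 2*k - 3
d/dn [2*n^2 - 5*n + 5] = 4*n - 5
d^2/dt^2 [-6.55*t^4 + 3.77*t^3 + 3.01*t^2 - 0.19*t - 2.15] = -78.6*t^2 + 22.62*t + 6.02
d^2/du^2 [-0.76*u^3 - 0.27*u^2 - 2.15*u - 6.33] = -4.56*u - 0.54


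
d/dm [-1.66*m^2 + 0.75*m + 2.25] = 0.75 - 3.32*m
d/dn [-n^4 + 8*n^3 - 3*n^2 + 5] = 2*n*(-2*n^2 + 12*n - 3)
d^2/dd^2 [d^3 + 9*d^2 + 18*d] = 6*d + 18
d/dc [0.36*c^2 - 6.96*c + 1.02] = 0.72*c - 6.96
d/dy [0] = 0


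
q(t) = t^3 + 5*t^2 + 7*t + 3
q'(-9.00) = 160.00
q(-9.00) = -384.00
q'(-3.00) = 4.00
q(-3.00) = 0.00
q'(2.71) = 56.13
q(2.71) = 78.59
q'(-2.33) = -0.01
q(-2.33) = 1.19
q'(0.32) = 10.51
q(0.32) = 5.78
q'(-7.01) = 84.32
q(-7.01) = -144.84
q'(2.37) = 47.55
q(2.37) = 60.99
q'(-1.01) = -0.04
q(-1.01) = 0.00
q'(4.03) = 96.02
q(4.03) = 177.87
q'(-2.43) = 0.41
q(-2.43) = 1.17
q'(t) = 3*t^2 + 10*t + 7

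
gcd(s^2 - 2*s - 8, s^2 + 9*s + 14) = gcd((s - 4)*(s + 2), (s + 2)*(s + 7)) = s + 2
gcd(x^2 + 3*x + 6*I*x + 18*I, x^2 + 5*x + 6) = x + 3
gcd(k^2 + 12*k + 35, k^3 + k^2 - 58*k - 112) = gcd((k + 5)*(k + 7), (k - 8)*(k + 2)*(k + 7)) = k + 7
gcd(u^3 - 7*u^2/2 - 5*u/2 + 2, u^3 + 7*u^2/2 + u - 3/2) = u^2 + u/2 - 1/2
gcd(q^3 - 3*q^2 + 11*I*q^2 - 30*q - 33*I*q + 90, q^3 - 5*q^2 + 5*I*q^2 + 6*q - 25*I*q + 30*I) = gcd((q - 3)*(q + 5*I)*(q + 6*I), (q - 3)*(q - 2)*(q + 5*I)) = q^2 + q*(-3 + 5*I) - 15*I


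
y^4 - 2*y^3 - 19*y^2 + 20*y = y*(y - 5)*(y - 1)*(y + 4)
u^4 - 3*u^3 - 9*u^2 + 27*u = u*(u - 3)^2*(u + 3)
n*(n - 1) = n^2 - n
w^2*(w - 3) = w^3 - 3*w^2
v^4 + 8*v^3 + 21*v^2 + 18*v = v*(v + 2)*(v + 3)^2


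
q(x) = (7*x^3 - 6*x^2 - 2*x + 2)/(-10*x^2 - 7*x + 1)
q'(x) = (20*x + 7)*(7*x^3 - 6*x^2 - 2*x + 2)/(-10*x^2 - 7*x + 1)^2 + (21*x^2 - 12*x - 2)/(-10*x^2 - 7*x + 1) = (-70*x^4 - 98*x^3 + 43*x^2 + 28*x + 12)/(100*x^4 + 140*x^3 + 29*x^2 - 14*x + 1)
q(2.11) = -0.63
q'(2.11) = -0.60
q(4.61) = -2.26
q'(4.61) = -0.68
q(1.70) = -0.39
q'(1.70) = -0.56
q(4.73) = -2.34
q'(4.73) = -0.68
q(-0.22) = 1.01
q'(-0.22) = 2.08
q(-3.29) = 3.63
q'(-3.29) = -0.61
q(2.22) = -0.70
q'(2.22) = -0.61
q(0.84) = -0.02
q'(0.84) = -0.19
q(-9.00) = 7.47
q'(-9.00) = -0.69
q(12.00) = -7.36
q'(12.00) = -0.70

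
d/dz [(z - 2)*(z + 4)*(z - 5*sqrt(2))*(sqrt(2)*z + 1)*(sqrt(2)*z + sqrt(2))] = 10*z^4 - 36*sqrt(2)*z^3 + 24*z^3 - 81*sqrt(2)*z^2 - 66*z^2 - 92*z + 108*sqrt(2)*z + 60 + 72*sqrt(2)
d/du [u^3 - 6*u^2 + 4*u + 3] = 3*u^2 - 12*u + 4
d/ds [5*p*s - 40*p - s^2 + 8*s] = 5*p - 2*s + 8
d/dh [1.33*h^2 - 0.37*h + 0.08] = 2.66*h - 0.37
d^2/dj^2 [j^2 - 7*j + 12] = 2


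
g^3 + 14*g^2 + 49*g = g*(g + 7)^2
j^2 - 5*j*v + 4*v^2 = (j - 4*v)*(j - v)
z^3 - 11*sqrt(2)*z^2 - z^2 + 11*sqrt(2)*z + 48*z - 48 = (z - 1)*(z - 8*sqrt(2))*(z - 3*sqrt(2))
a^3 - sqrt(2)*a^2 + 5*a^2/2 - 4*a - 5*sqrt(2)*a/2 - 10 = (a + 5/2)*(a - 2*sqrt(2))*(a + sqrt(2))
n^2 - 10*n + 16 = (n - 8)*(n - 2)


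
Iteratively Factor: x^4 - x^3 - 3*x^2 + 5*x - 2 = (x - 1)*(x^3 - 3*x + 2) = (x - 1)^2*(x^2 + x - 2) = (x - 1)^3*(x + 2)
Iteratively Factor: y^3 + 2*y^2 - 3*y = (y + 3)*(y^2 - y) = (y - 1)*(y + 3)*(y)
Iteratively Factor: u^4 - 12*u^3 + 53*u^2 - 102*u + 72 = (u - 2)*(u^3 - 10*u^2 + 33*u - 36) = (u - 3)*(u - 2)*(u^2 - 7*u + 12) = (u - 3)^2*(u - 2)*(u - 4)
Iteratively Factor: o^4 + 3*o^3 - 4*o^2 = (o)*(o^3 + 3*o^2 - 4*o) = o*(o - 1)*(o^2 + 4*o) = o^2*(o - 1)*(o + 4)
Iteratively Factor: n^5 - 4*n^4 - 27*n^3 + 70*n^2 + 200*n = (n + 4)*(n^4 - 8*n^3 + 5*n^2 + 50*n) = n*(n + 4)*(n^3 - 8*n^2 + 5*n + 50) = n*(n - 5)*(n + 4)*(n^2 - 3*n - 10) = n*(n - 5)^2*(n + 4)*(n + 2)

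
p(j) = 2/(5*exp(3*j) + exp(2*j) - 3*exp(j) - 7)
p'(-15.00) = 0.00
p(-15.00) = -0.29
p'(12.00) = 0.00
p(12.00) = 0.00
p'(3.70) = -0.00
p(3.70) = 0.00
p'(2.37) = -0.00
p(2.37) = 0.00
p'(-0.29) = -0.24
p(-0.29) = -0.30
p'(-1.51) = 0.01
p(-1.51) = -0.26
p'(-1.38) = 0.01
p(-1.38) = -0.26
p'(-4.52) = 0.00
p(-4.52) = -0.28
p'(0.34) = -3.86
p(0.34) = 0.43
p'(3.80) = -0.00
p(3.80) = 0.00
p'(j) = 2*(-15*exp(3*j) - 2*exp(2*j) + 3*exp(j))/(5*exp(3*j) + exp(2*j) - 3*exp(j) - 7)^2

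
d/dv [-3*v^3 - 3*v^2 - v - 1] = -9*v^2 - 6*v - 1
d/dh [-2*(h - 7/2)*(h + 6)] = -4*h - 5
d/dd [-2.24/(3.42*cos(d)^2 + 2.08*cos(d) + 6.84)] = -(15.3216*cos(d) + 4.6592)*sin(d)/(3.42*cos(d)^2 + 2.08*cos(d) + 6.84)^2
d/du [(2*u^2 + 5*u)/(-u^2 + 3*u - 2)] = (11*u^2 - 8*u - 10)/(u^4 - 6*u^3 + 13*u^2 - 12*u + 4)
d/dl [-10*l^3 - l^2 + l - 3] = -30*l^2 - 2*l + 1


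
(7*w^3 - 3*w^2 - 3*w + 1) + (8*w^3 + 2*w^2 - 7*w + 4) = 15*w^3 - w^2 - 10*w + 5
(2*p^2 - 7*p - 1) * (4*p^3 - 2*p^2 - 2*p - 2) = 8*p^5 - 32*p^4 + 6*p^3 + 12*p^2 + 16*p + 2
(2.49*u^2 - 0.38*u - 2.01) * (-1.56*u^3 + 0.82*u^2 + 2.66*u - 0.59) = -3.8844*u^5 + 2.6346*u^4 + 9.4474*u^3 - 4.1281*u^2 - 5.1224*u + 1.1859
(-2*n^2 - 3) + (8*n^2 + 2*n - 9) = 6*n^2 + 2*n - 12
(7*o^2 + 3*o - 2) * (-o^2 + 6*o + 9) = -7*o^4 + 39*o^3 + 83*o^2 + 15*o - 18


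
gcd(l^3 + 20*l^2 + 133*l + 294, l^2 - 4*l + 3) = 1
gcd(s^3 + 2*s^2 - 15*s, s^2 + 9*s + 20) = s + 5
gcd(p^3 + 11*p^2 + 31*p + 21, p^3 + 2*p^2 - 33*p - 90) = p + 3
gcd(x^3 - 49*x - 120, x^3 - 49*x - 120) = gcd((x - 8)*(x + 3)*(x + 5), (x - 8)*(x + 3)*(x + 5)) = x^3 - 49*x - 120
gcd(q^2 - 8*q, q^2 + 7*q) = q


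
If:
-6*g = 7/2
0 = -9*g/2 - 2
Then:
No Solution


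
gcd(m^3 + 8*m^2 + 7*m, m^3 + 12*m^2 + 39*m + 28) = m^2 + 8*m + 7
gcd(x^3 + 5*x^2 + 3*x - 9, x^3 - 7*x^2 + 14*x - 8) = x - 1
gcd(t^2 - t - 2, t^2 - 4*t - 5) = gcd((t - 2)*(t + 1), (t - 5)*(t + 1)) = t + 1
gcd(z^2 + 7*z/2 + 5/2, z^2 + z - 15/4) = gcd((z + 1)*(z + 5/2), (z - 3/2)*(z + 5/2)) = z + 5/2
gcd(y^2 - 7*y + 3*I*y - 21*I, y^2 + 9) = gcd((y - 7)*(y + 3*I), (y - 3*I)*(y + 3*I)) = y + 3*I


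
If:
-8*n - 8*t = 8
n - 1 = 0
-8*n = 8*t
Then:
No Solution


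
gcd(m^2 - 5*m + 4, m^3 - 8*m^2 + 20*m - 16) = m - 4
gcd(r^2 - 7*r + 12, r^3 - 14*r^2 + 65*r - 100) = r - 4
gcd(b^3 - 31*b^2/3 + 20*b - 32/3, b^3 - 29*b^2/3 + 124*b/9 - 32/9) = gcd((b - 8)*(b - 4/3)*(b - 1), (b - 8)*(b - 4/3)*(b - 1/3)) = b^2 - 28*b/3 + 32/3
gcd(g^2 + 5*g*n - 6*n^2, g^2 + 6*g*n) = g + 6*n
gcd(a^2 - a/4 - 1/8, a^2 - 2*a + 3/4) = a - 1/2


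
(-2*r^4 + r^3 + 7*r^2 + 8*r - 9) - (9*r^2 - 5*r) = -2*r^4 + r^3 - 2*r^2 + 13*r - 9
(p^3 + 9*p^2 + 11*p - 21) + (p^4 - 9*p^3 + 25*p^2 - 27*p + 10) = p^4 - 8*p^3 + 34*p^2 - 16*p - 11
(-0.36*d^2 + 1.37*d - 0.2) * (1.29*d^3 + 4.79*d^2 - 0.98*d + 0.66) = -0.4644*d^5 + 0.0429000000000002*d^4 + 6.6571*d^3 - 2.5382*d^2 + 1.1002*d - 0.132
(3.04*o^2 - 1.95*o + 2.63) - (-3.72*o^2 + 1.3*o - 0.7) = 6.76*o^2 - 3.25*o + 3.33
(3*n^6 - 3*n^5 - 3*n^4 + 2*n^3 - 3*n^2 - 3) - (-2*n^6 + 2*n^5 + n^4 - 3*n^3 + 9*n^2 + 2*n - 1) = 5*n^6 - 5*n^5 - 4*n^4 + 5*n^3 - 12*n^2 - 2*n - 2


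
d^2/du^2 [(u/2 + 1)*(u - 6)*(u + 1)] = 3*u - 3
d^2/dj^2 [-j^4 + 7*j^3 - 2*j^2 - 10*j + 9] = -12*j^2 + 42*j - 4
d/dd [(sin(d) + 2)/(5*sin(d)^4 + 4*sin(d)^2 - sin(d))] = (-15*sin(d)^4 - 40*sin(d)^3 - 4*sin(d)^2 - 16*sin(d) + 2)*cos(d)/((5*sin(d)^3 + 4*sin(d) - 1)^2*sin(d)^2)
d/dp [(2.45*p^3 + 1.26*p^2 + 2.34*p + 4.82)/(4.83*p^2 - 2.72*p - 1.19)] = (11.8335*p^4 - 13.328*p^3 - 23.4759*p^2 - 49.56*p + 10.3258)/(23.3289*p^4 - 26.2752*p^3 - 4.097*p^2 + 6.4736*p + 1.4161)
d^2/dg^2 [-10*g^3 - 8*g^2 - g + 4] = -60*g - 16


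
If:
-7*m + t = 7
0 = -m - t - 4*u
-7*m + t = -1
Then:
No Solution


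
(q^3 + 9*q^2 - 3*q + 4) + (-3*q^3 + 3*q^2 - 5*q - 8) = -2*q^3 + 12*q^2 - 8*q - 4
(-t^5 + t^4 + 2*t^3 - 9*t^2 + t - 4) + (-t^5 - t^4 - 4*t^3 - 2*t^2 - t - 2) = -2*t^5 - 2*t^3 - 11*t^2 - 6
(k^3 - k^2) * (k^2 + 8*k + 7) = k^5 + 7*k^4 - k^3 - 7*k^2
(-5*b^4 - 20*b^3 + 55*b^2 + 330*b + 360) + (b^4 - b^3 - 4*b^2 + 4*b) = -4*b^4 - 21*b^3 + 51*b^2 + 334*b + 360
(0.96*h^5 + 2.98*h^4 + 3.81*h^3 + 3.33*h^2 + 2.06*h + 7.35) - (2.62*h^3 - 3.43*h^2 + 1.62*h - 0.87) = 0.96*h^5 + 2.98*h^4 + 1.19*h^3 + 6.76*h^2 + 0.44*h + 8.22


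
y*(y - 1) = y^2 - y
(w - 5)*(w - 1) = w^2 - 6*w + 5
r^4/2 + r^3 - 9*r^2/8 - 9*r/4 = r*(r/2 + 1)*(r - 3/2)*(r + 3/2)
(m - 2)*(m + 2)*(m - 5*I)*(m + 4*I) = m^4 - I*m^3 + 16*m^2 + 4*I*m - 80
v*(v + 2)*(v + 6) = v^3 + 8*v^2 + 12*v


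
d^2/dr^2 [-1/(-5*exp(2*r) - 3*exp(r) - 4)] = (2*(10*exp(r) + 3)^2*exp(r) - (20*exp(r) + 3)*(5*exp(2*r) + 3*exp(r) + 4))*exp(r)/(5*exp(2*r) + 3*exp(r) + 4)^3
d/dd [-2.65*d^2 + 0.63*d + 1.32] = 0.63 - 5.3*d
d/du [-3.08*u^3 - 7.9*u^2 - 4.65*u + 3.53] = -9.24*u^2 - 15.8*u - 4.65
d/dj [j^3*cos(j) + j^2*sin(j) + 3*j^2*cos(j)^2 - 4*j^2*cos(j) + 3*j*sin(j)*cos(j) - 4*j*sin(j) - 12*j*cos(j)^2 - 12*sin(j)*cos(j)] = -j^3*sin(j) - 3*j^2*sin(2*j) + 4*sqrt(2)*j^2*sin(j + pi/4) + 2*j*sin(j) + 12*j*sin(2*j) - 12*j*cos(j) + 6*j*cos(2*j) + 3*j - 4*sin(j) + 3*sin(2*j)/2 - 18*cos(2*j) - 6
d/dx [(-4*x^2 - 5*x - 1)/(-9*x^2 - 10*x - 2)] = x*(-5*x - 2)/(81*x^4 + 180*x^3 + 136*x^2 + 40*x + 4)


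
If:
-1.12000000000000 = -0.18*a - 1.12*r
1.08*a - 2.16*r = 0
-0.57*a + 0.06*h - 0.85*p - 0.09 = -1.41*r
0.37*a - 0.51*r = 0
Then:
No Solution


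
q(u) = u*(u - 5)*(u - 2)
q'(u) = u*(u - 5) + u*(u - 2) + (u - 5)*(u - 2)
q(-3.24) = -139.90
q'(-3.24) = 86.85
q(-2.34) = -74.54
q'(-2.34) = 59.19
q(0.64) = 3.79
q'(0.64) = 2.27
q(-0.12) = -1.30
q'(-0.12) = 11.72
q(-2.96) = -116.87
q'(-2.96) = 77.72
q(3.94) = -8.10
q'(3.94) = 1.41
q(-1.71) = -42.57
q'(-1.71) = 42.71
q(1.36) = 3.17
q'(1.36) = -3.49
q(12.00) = 840.00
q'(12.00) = 274.00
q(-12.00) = -2856.00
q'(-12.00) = 610.00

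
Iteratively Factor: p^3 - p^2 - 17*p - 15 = (p + 3)*(p^2 - 4*p - 5) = (p - 5)*(p + 3)*(p + 1)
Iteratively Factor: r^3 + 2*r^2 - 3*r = (r + 3)*(r^2 - r) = (r - 1)*(r + 3)*(r)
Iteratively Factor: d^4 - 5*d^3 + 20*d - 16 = (d + 2)*(d^3 - 7*d^2 + 14*d - 8) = (d - 1)*(d + 2)*(d^2 - 6*d + 8) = (d - 2)*(d - 1)*(d + 2)*(d - 4)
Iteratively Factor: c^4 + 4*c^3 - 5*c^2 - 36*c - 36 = (c + 3)*(c^3 + c^2 - 8*c - 12) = (c - 3)*(c + 3)*(c^2 + 4*c + 4) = (c - 3)*(c + 2)*(c + 3)*(c + 2)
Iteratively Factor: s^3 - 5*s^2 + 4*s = (s - 1)*(s^2 - 4*s) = (s - 4)*(s - 1)*(s)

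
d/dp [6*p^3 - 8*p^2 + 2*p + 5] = 18*p^2 - 16*p + 2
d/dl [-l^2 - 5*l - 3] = -2*l - 5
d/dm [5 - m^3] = -3*m^2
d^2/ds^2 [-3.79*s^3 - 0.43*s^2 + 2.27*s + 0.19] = -22.74*s - 0.86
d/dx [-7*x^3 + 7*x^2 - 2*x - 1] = -21*x^2 + 14*x - 2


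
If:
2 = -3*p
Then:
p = -2/3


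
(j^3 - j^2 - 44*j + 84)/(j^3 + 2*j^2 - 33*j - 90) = (j^2 + 5*j - 14)/(j^2 + 8*j + 15)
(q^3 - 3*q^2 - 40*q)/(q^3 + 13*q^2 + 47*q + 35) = q*(q - 8)/(q^2 + 8*q + 7)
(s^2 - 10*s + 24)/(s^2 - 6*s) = (s - 4)/s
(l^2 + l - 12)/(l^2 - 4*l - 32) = (l - 3)/(l - 8)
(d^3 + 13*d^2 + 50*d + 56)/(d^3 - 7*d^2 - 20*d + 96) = (d^2 + 9*d + 14)/(d^2 - 11*d + 24)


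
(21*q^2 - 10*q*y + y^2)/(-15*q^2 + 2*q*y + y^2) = (-7*q + y)/(5*q + y)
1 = 1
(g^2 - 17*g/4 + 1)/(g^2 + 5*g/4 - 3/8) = 2*(g - 4)/(2*g + 3)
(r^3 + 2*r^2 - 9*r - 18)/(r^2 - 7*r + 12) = (r^2 + 5*r + 6)/(r - 4)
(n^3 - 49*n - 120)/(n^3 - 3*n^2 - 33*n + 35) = (n^2 - 5*n - 24)/(n^2 - 8*n + 7)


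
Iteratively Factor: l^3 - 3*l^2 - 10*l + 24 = (l - 4)*(l^2 + l - 6) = (l - 4)*(l + 3)*(l - 2)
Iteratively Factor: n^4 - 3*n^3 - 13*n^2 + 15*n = (n - 5)*(n^3 + 2*n^2 - 3*n) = (n - 5)*(n - 1)*(n^2 + 3*n) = n*(n - 5)*(n - 1)*(n + 3)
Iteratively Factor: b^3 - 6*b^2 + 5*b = (b)*(b^2 - 6*b + 5) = b*(b - 5)*(b - 1)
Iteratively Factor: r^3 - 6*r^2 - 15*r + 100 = (r + 4)*(r^2 - 10*r + 25) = (r - 5)*(r + 4)*(r - 5)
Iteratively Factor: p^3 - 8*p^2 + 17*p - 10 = (p - 2)*(p^2 - 6*p + 5) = (p - 5)*(p - 2)*(p - 1)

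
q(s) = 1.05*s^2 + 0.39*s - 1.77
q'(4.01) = 8.81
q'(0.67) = 1.80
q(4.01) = 16.68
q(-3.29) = 8.31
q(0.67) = -1.04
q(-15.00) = 228.63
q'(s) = 2.1*s + 0.39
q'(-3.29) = -6.52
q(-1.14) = -0.85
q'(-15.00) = -31.11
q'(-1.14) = -2.00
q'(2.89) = 6.46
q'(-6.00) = -12.21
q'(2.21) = 5.03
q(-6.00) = 33.69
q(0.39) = -1.46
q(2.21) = 4.22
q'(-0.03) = 0.33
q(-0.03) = -1.78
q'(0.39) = 1.21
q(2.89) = 8.13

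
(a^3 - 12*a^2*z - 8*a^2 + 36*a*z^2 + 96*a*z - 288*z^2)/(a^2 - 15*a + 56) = (a^2 - 12*a*z + 36*z^2)/(a - 7)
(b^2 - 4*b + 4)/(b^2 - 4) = (b - 2)/(b + 2)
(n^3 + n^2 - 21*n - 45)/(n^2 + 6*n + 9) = n - 5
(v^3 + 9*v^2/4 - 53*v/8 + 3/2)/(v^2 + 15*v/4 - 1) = v - 3/2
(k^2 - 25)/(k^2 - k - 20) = (k + 5)/(k + 4)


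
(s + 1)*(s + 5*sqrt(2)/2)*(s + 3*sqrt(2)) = s^3 + s^2 + 11*sqrt(2)*s^2/2 + 11*sqrt(2)*s/2 + 15*s + 15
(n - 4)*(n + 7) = n^2 + 3*n - 28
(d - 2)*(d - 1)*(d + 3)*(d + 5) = d^4 + 5*d^3 - 7*d^2 - 29*d + 30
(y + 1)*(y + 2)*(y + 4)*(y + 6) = y^4 + 13*y^3 + 56*y^2 + 92*y + 48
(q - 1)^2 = q^2 - 2*q + 1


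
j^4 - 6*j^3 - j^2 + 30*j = j*(j - 5)*(j - 3)*(j + 2)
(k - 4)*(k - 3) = k^2 - 7*k + 12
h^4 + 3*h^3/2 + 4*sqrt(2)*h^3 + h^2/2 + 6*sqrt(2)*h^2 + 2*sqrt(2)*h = h*(h + 1/2)*(h + 1)*(h + 4*sqrt(2))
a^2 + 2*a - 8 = (a - 2)*(a + 4)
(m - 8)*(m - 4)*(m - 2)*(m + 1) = m^4 - 13*m^3 + 42*m^2 - 8*m - 64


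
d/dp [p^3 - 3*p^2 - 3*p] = 3*p^2 - 6*p - 3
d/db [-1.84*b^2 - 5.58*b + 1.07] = -3.68*b - 5.58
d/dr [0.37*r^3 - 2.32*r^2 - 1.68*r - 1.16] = 1.11*r^2 - 4.64*r - 1.68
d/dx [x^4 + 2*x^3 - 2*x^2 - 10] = 2*x*(2*x^2 + 3*x - 2)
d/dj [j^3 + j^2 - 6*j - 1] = 3*j^2 + 2*j - 6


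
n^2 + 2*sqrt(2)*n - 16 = (n - 2*sqrt(2))*(n + 4*sqrt(2))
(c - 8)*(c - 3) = c^2 - 11*c + 24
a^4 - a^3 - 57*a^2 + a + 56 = (a - 8)*(a - 1)*(a + 1)*(a + 7)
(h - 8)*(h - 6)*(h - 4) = h^3 - 18*h^2 + 104*h - 192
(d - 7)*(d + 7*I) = d^2 - 7*d + 7*I*d - 49*I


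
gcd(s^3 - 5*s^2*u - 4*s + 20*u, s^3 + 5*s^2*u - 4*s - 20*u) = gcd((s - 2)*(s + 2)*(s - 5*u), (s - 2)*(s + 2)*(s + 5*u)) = s^2 - 4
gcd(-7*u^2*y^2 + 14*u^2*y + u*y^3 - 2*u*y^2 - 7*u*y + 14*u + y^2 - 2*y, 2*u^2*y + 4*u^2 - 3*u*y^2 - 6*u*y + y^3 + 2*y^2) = 1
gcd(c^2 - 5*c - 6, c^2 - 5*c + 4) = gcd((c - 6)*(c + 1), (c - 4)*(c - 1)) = 1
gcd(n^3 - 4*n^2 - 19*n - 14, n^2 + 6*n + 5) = n + 1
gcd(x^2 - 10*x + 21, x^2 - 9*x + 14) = x - 7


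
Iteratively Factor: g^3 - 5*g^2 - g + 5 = (g + 1)*(g^2 - 6*g + 5) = (g - 5)*(g + 1)*(g - 1)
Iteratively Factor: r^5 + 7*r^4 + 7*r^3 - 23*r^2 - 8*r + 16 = (r - 1)*(r^4 + 8*r^3 + 15*r^2 - 8*r - 16) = (r - 1)^2*(r^3 + 9*r^2 + 24*r + 16) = (r - 1)^2*(r + 4)*(r^2 + 5*r + 4) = (r - 1)^2*(r + 1)*(r + 4)*(r + 4)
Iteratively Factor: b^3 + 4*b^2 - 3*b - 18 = (b + 3)*(b^2 + b - 6) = (b + 3)^2*(b - 2)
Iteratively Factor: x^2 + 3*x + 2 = (x + 1)*(x + 2)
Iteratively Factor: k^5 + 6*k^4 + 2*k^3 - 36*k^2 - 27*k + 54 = (k + 3)*(k^4 + 3*k^3 - 7*k^2 - 15*k + 18) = (k - 1)*(k + 3)*(k^3 + 4*k^2 - 3*k - 18) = (k - 2)*(k - 1)*(k + 3)*(k^2 + 6*k + 9) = (k - 2)*(k - 1)*(k + 3)^2*(k + 3)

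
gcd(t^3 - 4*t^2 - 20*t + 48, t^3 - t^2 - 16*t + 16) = t + 4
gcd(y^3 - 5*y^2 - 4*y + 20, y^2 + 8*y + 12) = y + 2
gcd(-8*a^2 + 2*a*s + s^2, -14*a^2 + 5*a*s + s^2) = -2*a + s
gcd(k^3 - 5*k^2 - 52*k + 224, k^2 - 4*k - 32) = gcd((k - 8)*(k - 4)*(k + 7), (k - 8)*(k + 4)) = k - 8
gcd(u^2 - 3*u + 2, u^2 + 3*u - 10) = u - 2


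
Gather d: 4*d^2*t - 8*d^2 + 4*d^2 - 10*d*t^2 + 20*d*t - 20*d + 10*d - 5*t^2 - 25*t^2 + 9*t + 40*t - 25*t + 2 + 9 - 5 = d^2*(4*t - 4) + d*(-10*t^2 + 20*t - 10) - 30*t^2 + 24*t + 6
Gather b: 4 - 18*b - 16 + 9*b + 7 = -9*b - 5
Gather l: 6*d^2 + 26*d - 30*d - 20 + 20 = 6*d^2 - 4*d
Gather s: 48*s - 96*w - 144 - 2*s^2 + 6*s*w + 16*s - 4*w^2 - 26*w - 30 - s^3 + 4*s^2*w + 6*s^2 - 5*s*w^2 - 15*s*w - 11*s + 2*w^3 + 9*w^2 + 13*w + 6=-s^3 + s^2*(4*w + 4) + s*(-5*w^2 - 9*w + 53) + 2*w^3 + 5*w^2 - 109*w - 168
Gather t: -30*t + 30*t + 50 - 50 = 0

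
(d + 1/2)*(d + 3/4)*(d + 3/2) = d^3 + 11*d^2/4 + 9*d/4 + 9/16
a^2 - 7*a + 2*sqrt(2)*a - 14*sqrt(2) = (a - 7)*(a + 2*sqrt(2))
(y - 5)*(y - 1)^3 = y^4 - 8*y^3 + 18*y^2 - 16*y + 5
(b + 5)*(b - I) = b^2 + 5*b - I*b - 5*I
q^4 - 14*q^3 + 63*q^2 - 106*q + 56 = (q - 7)*(q - 4)*(q - 2)*(q - 1)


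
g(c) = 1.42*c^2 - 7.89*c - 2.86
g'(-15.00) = -50.49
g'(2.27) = -1.44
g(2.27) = -13.45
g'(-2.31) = -14.45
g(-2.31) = 22.94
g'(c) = 2.84*c - 7.89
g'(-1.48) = -12.09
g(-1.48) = 11.93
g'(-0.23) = -8.54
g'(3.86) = 3.07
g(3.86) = -12.16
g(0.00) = -2.86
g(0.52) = -6.58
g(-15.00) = 434.99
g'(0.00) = -7.89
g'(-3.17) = -16.89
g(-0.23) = -0.97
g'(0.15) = -7.46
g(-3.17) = 36.42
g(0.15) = -4.01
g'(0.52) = -6.41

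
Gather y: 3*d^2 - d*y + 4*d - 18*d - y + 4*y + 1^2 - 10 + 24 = 3*d^2 - 14*d + y*(3 - d) + 15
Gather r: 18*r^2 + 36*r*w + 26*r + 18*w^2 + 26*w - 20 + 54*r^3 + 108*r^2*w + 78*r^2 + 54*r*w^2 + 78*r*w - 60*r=54*r^3 + r^2*(108*w + 96) + r*(54*w^2 + 114*w - 34) + 18*w^2 + 26*w - 20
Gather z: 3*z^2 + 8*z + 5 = 3*z^2 + 8*z + 5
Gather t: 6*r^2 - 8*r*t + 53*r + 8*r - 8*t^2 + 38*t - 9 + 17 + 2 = 6*r^2 + 61*r - 8*t^2 + t*(38 - 8*r) + 10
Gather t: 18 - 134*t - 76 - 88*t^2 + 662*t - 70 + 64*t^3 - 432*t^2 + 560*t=64*t^3 - 520*t^2 + 1088*t - 128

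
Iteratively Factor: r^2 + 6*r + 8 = (r + 2)*(r + 4)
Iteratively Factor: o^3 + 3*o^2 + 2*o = (o + 2)*(o^2 + o) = (o + 1)*(o + 2)*(o)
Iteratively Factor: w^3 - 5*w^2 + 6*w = (w)*(w^2 - 5*w + 6) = w*(w - 3)*(w - 2)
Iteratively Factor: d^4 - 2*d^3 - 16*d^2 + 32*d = (d)*(d^3 - 2*d^2 - 16*d + 32) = d*(d + 4)*(d^2 - 6*d + 8) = d*(d - 2)*(d + 4)*(d - 4)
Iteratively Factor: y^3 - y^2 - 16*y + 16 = (y + 4)*(y^2 - 5*y + 4) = (y - 4)*(y + 4)*(y - 1)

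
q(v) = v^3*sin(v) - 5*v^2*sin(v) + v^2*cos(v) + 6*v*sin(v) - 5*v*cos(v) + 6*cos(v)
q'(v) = v^3*cos(v) + 2*v^2*sin(v) - 5*v^2*cos(v) - 5*v*sin(v) + 8*v*cos(v) - 5*cos(v)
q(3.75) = -3.89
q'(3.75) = -11.45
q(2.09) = -0.11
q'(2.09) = -1.00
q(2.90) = 0.02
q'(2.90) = 0.03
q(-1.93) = 28.20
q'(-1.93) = 0.25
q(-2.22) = 25.64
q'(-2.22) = 18.58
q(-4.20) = -185.30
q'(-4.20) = 147.54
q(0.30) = 4.79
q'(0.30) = -3.28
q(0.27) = 4.89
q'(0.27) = -3.39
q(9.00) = 117.51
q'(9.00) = -308.03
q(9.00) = 117.51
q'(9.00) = -308.03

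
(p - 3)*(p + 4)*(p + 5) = p^3 + 6*p^2 - 7*p - 60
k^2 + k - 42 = (k - 6)*(k + 7)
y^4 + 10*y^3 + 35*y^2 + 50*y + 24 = (y + 1)*(y + 2)*(y + 3)*(y + 4)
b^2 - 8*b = b*(b - 8)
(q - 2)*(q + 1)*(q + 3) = q^3 + 2*q^2 - 5*q - 6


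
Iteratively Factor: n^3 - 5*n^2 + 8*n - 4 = (n - 2)*(n^2 - 3*n + 2) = (n - 2)^2*(n - 1)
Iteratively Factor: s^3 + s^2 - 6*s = (s + 3)*(s^2 - 2*s) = s*(s + 3)*(s - 2)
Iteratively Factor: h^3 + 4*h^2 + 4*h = (h + 2)*(h^2 + 2*h) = (h + 2)^2*(h)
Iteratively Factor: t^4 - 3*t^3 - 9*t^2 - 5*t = (t + 1)*(t^3 - 4*t^2 - 5*t) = (t - 5)*(t + 1)*(t^2 + t) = t*(t - 5)*(t + 1)*(t + 1)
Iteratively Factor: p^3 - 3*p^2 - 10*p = (p - 5)*(p^2 + 2*p) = p*(p - 5)*(p + 2)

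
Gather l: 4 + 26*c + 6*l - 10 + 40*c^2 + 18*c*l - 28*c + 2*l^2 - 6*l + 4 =40*c^2 + 18*c*l - 2*c + 2*l^2 - 2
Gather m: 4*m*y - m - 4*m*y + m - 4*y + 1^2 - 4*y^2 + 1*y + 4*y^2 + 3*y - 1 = 0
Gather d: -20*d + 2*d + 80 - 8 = 72 - 18*d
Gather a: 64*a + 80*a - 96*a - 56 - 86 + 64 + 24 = 48*a - 54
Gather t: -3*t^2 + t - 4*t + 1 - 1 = -3*t^2 - 3*t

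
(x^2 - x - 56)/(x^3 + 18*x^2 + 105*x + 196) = (x - 8)/(x^2 + 11*x + 28)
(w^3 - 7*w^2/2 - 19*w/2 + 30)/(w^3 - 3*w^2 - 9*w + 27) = (w^2 - 13*w/2 + 10)/(w^2 - 6*w + 9)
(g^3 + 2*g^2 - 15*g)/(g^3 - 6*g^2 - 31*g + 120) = g/(g - 8)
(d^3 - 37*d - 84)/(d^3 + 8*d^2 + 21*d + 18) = (d^2 - 3*d - 28)/(d^2 + 5*d + 6)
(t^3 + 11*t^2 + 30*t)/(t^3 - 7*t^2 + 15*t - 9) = t*(t^2 + 11*t + 30)/(t^3 - 7*t^2 + 15*t - 9)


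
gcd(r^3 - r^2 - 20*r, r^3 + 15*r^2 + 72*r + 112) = r + 4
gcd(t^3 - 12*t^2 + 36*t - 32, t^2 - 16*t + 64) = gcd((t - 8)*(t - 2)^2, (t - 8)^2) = t - 8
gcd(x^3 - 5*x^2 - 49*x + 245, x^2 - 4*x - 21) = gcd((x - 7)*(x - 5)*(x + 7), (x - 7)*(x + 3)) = x - 7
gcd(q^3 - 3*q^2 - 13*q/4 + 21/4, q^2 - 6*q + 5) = q - 1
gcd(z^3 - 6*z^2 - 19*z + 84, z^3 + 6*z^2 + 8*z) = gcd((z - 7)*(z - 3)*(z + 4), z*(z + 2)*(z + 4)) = z + 4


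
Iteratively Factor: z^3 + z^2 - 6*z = (z - 2)*(z^2 + 3*z) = (z - 2)*(z + 3)*(z)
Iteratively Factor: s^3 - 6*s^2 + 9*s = (s - 3)*(s^2 - 3*s) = (s - 3)^2*(s)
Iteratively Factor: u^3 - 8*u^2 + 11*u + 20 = (u - 5)*(u^2 - 3*u - 4) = (u - 5)*(u - 4)*(u + 1)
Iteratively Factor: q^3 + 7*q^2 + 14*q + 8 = (q + 4)*(q^2 + 3*q + 2) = (q + 1)*(q + 4)*(q + 2)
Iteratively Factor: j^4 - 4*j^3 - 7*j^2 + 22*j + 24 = (j - 4)*(j^3 - 7*j - 6) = (j - 4)*(j + 1)*(j^2 - j - 6) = (j - 4)*(j + 1)*(j + 2)*(j - 3)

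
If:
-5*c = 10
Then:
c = -2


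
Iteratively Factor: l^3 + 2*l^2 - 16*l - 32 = (l + 4)*(l^2 - 2*l - 8) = (l - 4)*(l + 4)*(l + 2)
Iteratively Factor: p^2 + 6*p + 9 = (p + 3)*(p + 3)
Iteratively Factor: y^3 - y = (y)*(y^2 - 1) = y*(y + 1)*(y - 1)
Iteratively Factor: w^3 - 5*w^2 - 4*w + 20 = (w - 5)*(w^2 - 4) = (w - 5)*(w - 2)*(w + 2)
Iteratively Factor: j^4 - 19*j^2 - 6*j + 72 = (j + 3)*(j^3 - 3*j^2 - 10*j + 24) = (j - 4)*(j + 3)*(j^2 + j - 6) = (j - 4)*(j - 2)*(j + 3)*(j + 3)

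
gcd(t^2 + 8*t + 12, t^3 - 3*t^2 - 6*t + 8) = t + 2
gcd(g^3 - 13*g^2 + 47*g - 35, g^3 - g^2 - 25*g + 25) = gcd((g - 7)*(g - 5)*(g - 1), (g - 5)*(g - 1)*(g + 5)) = g^2 - 6*g + 5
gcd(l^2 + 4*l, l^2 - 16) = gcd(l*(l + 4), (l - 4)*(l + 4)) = l + 4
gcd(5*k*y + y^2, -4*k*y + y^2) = y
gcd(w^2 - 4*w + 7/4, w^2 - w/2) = w - 1/2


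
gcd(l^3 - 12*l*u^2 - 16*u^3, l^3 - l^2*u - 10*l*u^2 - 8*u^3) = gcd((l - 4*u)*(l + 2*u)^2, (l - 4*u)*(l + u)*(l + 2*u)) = -l^2 + 2*l*u + 8*u^2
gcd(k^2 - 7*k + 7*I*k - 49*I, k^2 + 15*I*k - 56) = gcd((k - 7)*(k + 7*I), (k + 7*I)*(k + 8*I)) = k + 7*I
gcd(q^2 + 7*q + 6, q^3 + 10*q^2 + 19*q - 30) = q + 6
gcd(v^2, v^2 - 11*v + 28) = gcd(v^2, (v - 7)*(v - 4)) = 1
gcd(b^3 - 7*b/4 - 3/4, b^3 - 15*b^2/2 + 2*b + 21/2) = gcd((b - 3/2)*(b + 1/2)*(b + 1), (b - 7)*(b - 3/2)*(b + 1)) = b^2 - b/2 - 3/2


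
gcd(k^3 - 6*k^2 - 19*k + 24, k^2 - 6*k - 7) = 1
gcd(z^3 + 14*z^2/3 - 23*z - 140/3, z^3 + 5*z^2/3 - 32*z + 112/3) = z^2 + 3*z - 28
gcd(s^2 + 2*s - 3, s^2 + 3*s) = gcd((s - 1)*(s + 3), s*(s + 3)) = s + 3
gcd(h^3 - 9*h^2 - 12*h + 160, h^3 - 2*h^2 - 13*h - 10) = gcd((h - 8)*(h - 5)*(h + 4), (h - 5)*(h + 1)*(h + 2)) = h - 5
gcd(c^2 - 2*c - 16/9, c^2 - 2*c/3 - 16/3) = c - 8/3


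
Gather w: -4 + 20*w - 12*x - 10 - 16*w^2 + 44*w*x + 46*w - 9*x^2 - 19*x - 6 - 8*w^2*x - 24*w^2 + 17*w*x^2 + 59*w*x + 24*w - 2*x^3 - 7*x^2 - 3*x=w^2*(-8*x - 40) + w*(17*x^2 + 103*x + 90) - 2*x^3 - 16*x^2 - 34*x - 20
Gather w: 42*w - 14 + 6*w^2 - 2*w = 6*w^2 + 40*w - 14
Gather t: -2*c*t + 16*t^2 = -2*c*t + 16*t^2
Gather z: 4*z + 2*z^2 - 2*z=2*z^2 + 2*z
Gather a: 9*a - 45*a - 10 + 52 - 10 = 32 - 36*a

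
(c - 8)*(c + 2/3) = c^2 - 22*c/3 - 16/3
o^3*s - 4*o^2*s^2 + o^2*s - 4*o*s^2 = o*(o - 4*s)*(o*s + s)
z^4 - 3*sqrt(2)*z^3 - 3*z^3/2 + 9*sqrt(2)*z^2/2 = z^2*(z - 3/2)*(z - 3*sqrt(2))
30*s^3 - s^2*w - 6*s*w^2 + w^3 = (-5*s + w)*(-3*s + w)*(2*s + w)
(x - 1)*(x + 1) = x^2 - 1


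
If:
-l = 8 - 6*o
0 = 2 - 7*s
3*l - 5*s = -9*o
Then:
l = -148/63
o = 178/189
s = 2/7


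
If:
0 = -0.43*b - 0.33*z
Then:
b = -0.767441860465116*z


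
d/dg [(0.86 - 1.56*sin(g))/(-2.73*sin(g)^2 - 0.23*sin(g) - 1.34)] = (-4.2588*sin(g)^2 + 4.6956*sin(g) + 2.2882)*cos(g)/(7.4529*sin(g)^4 + 1.2558*sin(g)^3 + 7.3693*sin(g)^2 + 0.6164*sin(g) + 1.7956)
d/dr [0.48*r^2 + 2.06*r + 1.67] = 0.96*r + 2.06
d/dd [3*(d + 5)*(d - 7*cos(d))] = 3*d + 3*(d + 5)*(7*sin(d) + 1) - 21*cos(d)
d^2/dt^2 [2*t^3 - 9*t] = 12*t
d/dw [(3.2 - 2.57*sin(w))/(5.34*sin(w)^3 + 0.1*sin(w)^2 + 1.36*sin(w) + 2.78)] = (27.4476*sin(w)^3 - 51.007*sin(w)^2 - 0.64*sin(w) - 11.4966)*cos(w)/(28.5156*sin(w)^6 + 1.068*sin(w)^5 + 14.5348*sin(w)^4 + 29.9624*sin(w)^3 + 2.4056*sin(w)^2 + 7.5616*sin(w) + 7.7284)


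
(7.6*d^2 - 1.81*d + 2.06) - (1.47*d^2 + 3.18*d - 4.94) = 6.13*d^2 - 4.99*d + 7.0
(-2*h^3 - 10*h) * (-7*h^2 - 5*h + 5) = 14*h^5 + 10*h^4 + 60*h^3 + 50*h^2 - 50*h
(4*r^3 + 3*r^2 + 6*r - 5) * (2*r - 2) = 8*r^4 - 2*r^3 + 6*r^2 - 22*r + 10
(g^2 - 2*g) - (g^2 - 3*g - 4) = g + 4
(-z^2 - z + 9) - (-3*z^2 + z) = 2*z^2 - 2*z + 9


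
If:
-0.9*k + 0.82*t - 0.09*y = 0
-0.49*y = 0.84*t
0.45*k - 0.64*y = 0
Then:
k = 0.00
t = 0.00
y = 0.00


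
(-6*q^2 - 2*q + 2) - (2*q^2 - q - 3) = -8*q^2 - q + 5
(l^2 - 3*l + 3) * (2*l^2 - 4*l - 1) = 2*l^4 - 10*l^3 + 17*l^2 - 9*l - 3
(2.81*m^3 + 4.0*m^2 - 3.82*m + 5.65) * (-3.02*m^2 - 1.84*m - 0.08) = -8.4862*m^5 - 17.2504*m^4 + 3.9516*m^3 - 10.3542*m^2 - 10.0904*m - 0.452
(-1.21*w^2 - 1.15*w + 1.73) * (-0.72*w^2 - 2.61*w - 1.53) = 0.8712*w^4 + 3.9861*w^3 + 3.6072*w^2 - 2.7558*w - 2.6469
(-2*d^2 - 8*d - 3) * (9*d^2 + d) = -18*d^4 - 74*d^3 - 35*d^2 - 3*d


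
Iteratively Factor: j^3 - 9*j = (j + 3)*(j^2 - 3*j) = (j - 3)*(j + 3)*(j)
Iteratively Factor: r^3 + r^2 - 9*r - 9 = (r + 1)*(r^2 - 9) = (r + 1)*(r + 3)*(r - 3)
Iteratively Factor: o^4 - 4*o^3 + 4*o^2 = (o - 2)*(o^3 - 2*o^2) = o*(o - 2)*(o^2 - 2*o) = o^2*(o - 2)*(o - 2)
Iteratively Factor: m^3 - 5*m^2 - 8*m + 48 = (m - 4)*(m^2 - m - 12) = (m - 4)*(m + 3)*(m - 4)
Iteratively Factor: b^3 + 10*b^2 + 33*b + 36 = (b + 3)*(b^2 + 7*b + 12) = (b + 3)^2*(b + 4)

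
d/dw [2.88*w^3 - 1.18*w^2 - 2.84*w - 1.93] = 8.64*w^2 - 2.36*w - 2.84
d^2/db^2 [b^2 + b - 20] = 2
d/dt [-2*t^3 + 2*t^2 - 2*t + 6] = -6*t^2 + 4*t - 2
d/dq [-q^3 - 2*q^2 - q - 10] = -3*q^2 - 4*q - 1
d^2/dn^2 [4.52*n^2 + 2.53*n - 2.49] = 9.04000000000000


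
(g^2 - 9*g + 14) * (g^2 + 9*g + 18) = g^4 - 49*g^2 - 36*g + 252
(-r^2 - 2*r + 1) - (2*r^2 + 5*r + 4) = -3*r^2 - 7*r - 3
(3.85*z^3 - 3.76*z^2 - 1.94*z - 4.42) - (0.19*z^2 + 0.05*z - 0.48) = 3.85*z^3 - 3.95*z^2 - 1.99*z - 3.94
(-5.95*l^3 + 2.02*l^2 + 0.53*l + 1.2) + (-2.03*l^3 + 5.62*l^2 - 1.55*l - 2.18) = -7.98*l^3 + 7.64*l^2 - 1.02*l - 0.98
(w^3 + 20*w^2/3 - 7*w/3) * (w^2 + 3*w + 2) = w^5 + 29*w^4/3 + 59*w^3/3 + 19*w^2/3 - 14*w/3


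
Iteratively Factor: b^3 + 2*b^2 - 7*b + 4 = (b + 4)*(b^2 - 2*b + 1) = (b - 1)*(b + 4)*(b - 1)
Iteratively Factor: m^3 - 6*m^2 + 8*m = (m - 2)*(m^2 - 4*m) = m*(m - 2)*(m - 4)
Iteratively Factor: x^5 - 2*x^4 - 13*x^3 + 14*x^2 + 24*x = (x + 3)*(x^4 - 5*x^3 + 2*x^2 + 8*x) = x*(x + 3)*(x^3 - 5*x^2 + 2*x + 8) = x*(x + 1)*(x + 3)*(x^2 - 6*x + 8) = x*(x - 4)*(x + 1)*(x + 3)*(x - 2)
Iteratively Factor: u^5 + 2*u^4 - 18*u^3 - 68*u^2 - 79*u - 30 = (u + 2)*(u^4 - 18*u^2 - 32*u - 15) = (u - 5)*(u + 2)*(u^3 + 5*u^2 + 7*u + 3) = (u - 5)*(u + 2)*(u + 3)*(u^2 + 2*u + 1) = (u - 5)*(u + 1)*(u + 2)*(u + 3)*(u + 1)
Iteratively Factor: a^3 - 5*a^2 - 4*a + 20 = (a - 5)*(a^2 - 4) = (a - 5)*(a + 2)*(a - 2)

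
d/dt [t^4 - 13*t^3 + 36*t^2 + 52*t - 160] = 4*t^3 - 39*t^2 + 72*t + 52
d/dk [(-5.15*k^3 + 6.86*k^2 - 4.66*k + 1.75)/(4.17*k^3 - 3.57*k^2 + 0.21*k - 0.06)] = (-10.2207*k^4 + 36.7014*k^3 - 36.1611*k^2 + 11.6718*k - 0.0879)/(17.3889*k^6 - 29.7738*k^5 + 14.4963*k^4 - 1.9998*k^3 + 0.4725*k^2 - 0.0252*k + 0.0036)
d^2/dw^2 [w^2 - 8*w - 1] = 2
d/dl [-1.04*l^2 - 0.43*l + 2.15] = -2.08*l - 0.43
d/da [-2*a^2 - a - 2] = -4*a - 1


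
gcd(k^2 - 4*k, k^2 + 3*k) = k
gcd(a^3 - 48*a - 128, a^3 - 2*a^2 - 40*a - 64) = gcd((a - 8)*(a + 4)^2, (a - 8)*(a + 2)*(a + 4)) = a^2 - 4*a - 32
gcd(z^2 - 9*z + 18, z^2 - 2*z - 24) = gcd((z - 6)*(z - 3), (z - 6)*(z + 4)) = z - 6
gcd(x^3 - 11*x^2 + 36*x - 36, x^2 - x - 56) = 1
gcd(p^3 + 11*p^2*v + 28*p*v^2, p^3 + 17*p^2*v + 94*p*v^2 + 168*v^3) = p^2 + 11*p*v + 28*v^2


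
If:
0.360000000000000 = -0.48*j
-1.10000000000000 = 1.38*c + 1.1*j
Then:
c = -0.20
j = -0.75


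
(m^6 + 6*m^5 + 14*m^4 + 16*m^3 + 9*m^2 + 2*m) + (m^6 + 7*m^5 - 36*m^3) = 2*m^6 + 13*m^5 + 14*m^4 - 20*m^3 + 9*m^2 + 2*m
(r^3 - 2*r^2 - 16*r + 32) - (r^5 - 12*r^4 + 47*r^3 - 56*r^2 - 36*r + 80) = -r^5 + 12*r^4 - 46*r^3 + 54*r^2 + 20*r - 48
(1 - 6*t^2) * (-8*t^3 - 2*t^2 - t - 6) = 48*t^5 + 12*t^4 - 2*t^3 + 34*t^2 - t - 6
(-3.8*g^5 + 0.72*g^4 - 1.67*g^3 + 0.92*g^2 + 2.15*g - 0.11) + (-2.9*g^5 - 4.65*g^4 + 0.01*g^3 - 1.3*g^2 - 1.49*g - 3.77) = -6.7*g^5 - 3.93*g^4 - 1.66*g^3 - 0.38*g^2 + 0.66*g - 3.88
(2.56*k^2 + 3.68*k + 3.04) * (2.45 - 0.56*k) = -1.4336*k^3 + 4.2112*k^2 + 7.3136*k + 7.448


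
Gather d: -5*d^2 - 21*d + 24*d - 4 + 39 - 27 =-5*d^2 + 3*d + 8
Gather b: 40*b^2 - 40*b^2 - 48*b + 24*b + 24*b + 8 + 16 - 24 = 0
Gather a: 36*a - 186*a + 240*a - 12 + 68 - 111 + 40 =90*a - 15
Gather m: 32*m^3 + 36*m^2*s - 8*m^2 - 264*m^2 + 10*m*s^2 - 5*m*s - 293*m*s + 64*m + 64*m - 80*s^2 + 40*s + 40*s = 32*m^3 + m^2*(36*s - 272) + m*(10*s^2 - 298*s + 128) - 80*s^2 + 80*s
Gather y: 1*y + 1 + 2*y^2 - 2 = 2*y^2 + y - 1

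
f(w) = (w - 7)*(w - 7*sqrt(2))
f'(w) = 2*w - 7*sqrt(2) - 7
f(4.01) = 17.61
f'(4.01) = -8.88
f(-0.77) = 82.90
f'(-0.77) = -18.44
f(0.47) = 61.57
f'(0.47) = -15.96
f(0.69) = 58.11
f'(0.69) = -15.52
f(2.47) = 33.66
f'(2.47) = -11.96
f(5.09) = 9.19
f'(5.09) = -6.72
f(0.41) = 62.54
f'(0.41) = -16.08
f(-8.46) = 283.84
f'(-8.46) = -33.82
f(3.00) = 27.60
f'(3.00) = -10.90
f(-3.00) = 128.99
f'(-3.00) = -22.90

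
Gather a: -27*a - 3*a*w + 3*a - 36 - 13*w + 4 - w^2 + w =a*(-3*w - 24) - w^2 - 12*w - 32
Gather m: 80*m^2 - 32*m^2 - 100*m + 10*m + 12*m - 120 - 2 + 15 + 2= 48*m^2 - 78*m - 105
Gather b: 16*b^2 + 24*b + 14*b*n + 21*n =16*b^2 + b*(14*n + 24) + 21*n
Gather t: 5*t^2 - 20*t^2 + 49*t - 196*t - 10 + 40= -15*t^2 - 147*t + 30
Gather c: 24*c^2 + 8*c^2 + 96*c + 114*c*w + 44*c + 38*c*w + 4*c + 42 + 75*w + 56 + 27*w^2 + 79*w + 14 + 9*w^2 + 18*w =32*c^2 + c*(152*w + 144) + 36*w^2 + 172*w + 112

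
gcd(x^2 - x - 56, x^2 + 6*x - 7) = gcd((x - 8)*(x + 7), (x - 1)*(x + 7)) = x + 7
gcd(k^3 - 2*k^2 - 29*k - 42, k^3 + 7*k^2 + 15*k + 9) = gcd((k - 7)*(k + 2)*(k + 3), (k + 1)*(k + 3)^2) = k + 3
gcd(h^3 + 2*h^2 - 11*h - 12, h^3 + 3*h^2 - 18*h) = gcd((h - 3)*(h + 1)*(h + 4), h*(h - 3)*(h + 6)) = h - 3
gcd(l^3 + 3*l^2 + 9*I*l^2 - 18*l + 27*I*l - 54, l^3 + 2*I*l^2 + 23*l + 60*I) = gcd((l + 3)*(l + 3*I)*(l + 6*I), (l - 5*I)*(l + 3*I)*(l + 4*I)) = l + 3*I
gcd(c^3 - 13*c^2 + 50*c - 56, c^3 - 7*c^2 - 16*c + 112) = c^2 - 11*c + 28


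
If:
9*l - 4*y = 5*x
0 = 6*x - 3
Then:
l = 4*y/9 + 5/18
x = 1/2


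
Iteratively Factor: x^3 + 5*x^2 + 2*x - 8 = (x + 2)*(x^2 + 3*x - 4) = (x + 2)*(x + 4)*(x - 1)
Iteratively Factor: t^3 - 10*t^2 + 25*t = (t - 5)*(t^2 - 5*t) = (t - 5)^2*(t)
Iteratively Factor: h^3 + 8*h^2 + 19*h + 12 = (h + 4)*(h^2 + 4*h + 3) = (h + 3)*(h + 4)*(h + 1)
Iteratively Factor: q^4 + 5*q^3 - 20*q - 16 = (q + 2)*(q^3 + 3*q^2 - 6*q - 8) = (q - 2)*(q + 2)*(q^2 + 5*q + 4) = (q - 2)*(q + 2)*(q + 4)*(q + 1)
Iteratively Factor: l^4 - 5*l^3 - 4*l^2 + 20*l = (l + 2)*(l^3 - 7*l^2 + 10*l) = (l - 2)*(l + 2)*(l^2 - 5*l) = (l - 5)*(l - 2)*(l + 2)*(l)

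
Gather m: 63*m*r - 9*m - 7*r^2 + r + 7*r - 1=m*(63*r - 9) - 7*r^2 + 8*r - 1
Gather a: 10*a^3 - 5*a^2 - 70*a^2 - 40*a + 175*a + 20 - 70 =10*a^3 - 75*a^2 + 135*a - 50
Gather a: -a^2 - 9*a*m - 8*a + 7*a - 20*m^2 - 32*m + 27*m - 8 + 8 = -a^2 + a*(-9*m - 1) - 20*m^2 - 5*m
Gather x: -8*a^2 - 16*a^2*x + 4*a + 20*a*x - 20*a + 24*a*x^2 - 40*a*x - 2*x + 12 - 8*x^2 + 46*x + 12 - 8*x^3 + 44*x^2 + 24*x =-8*a^2 - 16*a - 8*x^3 + x^2*(24*a + 36) + x*(-16*a^2 - 20*a + 68) + 24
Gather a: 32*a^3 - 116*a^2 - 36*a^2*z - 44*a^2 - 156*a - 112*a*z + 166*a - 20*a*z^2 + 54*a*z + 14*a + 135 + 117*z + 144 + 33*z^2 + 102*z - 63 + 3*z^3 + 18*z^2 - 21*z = 32*a^3 + a^2*(-36*z - 160) + a*(-20*z^2 - 58*z + 24) + 3*z^3 + 51*z^2 + 198*z + 216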